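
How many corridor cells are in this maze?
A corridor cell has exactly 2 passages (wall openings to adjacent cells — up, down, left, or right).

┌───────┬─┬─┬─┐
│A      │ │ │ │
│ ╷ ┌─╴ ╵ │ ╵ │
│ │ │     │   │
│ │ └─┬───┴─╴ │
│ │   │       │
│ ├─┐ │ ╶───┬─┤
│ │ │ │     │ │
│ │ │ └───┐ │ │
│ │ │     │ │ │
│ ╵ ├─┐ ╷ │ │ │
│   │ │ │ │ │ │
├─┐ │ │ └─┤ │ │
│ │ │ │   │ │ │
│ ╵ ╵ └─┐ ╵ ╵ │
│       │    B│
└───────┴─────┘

Counting cells with exactly 2 passages:
Total corridor cells: 38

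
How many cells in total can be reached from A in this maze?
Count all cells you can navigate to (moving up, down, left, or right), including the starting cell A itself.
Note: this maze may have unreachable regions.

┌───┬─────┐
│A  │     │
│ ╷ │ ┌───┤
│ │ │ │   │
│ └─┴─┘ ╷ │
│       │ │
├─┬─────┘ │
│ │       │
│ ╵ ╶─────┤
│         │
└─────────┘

Using BFS/flood-fill to find all reachable cells from A:
Maze size: 5 × 5 = 25 total cells
4 cell(s) are walled off and cannot be reached from A.
Reachable cells: 21

Reachable region (· marks reachable cells):

┌───┬─────┐
│A ·│     │
│ ╷ │ ┌───┤
│·│·│ │· ·│
│ └─┴─┘ ╷ │
│· · · ·│·│
├─┬─────┘ │
│·│· · · ·│
│ ╵ ╶─────┤
│· · · · ·│
└─────────┘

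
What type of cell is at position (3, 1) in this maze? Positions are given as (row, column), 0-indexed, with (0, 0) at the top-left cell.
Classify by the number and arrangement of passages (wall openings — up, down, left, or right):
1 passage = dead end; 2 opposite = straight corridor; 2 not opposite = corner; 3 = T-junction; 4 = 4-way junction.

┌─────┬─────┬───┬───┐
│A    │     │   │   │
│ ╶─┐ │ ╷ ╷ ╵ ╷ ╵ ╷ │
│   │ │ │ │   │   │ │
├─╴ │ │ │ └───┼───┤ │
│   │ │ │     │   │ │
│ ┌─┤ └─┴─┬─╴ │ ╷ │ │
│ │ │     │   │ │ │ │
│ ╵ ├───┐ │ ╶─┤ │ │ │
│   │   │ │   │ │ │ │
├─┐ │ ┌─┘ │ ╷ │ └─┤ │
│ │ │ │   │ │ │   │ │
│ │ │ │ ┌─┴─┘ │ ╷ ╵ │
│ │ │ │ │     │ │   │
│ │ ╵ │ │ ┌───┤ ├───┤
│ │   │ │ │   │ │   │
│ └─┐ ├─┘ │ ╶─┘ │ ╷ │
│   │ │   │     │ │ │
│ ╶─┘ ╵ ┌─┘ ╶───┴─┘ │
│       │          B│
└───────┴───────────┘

Checking cell at (3, 1):
Number of passages: 1
Cell type: dead end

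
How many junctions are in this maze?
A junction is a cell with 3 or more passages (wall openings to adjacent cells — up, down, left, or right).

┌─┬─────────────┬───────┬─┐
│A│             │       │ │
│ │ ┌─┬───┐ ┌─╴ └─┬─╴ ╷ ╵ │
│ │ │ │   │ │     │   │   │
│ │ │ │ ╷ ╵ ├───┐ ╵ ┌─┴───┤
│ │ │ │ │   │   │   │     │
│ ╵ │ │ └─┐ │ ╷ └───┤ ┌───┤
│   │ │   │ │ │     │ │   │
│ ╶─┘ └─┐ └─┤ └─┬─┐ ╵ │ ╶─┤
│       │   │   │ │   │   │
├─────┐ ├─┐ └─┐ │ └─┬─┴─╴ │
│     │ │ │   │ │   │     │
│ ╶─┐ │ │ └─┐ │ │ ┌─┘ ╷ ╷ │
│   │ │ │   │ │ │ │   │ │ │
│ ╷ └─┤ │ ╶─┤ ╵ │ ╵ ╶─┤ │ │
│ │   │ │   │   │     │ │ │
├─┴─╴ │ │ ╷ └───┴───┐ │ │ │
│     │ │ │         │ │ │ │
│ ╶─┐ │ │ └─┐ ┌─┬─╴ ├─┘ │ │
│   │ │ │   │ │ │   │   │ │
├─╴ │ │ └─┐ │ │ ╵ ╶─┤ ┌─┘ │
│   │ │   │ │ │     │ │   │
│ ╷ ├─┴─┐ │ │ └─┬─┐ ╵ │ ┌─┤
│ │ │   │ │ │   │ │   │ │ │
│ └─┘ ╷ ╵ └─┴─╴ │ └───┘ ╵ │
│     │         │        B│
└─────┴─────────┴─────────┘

Checking each cell for number of passages:

Junctions found (3+ passages):
  (0, 5): 3 passages
  (0, 10): 3 passages
  (1, 7): 3 passages
  (2, 5): 3 passages
  (3, 0): 3 passages
  (4, 2): 3 passages
  (5, 8): 3 passages
  (5, 11): 3 passages
  (5, 12): 3 passages
  (6, 0): 3 passages
  (6, 4): 3 passages
  (7, 4): 3 passages
  (7, 9): 3 passages
  (8, 2): 3 passages
  (8, 6): 3 passages
  (10, 1): 3 passages
  (10, 8): 3 passages
  (12, 4): 3 passages
  (12, 11): 3 passages
Total junctions: 19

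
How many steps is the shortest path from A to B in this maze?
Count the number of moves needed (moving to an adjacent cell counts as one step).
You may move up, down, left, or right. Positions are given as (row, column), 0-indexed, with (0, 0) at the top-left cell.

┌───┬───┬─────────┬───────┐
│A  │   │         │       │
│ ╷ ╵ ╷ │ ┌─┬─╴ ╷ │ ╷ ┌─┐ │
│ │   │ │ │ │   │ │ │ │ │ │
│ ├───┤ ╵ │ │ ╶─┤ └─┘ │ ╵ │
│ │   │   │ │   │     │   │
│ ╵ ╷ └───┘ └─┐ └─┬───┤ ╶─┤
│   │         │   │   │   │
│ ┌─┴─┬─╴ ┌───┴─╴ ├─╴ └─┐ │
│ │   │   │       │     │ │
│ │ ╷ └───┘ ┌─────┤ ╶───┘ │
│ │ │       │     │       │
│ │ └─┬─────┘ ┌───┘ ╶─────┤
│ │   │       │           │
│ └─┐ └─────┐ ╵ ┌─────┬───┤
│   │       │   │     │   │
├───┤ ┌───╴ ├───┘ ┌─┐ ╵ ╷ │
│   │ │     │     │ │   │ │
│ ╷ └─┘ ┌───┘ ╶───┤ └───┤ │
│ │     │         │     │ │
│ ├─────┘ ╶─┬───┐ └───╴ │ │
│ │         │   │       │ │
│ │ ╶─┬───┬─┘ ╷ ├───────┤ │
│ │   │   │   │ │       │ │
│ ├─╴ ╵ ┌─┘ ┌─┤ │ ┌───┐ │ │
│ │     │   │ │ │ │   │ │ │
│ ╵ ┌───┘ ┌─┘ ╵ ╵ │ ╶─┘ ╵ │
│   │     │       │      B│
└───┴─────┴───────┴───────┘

Using BFS to find shortest path:
Start: (0, 0), End: (13, 12)
Path found:
(0,0) → (0,1) → (1,1) → (1,2) → (0,2) → (0,3) → (1,3) → (2,3) → (2,4) → (1,4) → (0,4) → (0,5) → (0,6) → (0,7) → (1,7) → (1,6) → (2,6) → (2,7) → (3,7) → (3,8) → (4,8) → (4,7) → (4,6) → (4,5) → (5,5) → (5,4) → (5,3) → (5,2) → (4,2) → (4,1) → (5,1) → (6,1) → (6,2) → (7,2) → (7,3) → (7,4) → (7,5) → (8,5) → (8,4) → (8,3) → (9,3) → (9,2) → (9,1) → (8,1) → (8,0) → (9,0) → (10,0) → (11,0) → (12,0) → (13,0) → (13,1) → (12,1) → (12,2) → (11,2) → (11,1) → (10,1) → (10,2) → (10,3) → (10,4) → (9,4) → (9,5) → (9,6) → (8,6) → (8,7) → (8,8) → (7,8) → (7,9) → (7,10) → (8,10) → (8,11) → (7,11) → (7,12) → (8,12) → (9,12) → (10,12) → (11,12) → (12,12) → (13,12)
Number of steps: 77

Solution:

┌───┬───┬─────────┬───────┐
│A ↓│↱ ↓│↱ → → ↓  │       │
│ ╷ ╵ ╷ │ ┌─┬─╴ ╷ │ ╷ ┌─┐ │
│ │↳ ↑│↓│↑│ │↓ ↲│ │ │ │ │ │
│ ├───┤ ╵ │ │ ╶─┤ └─┘ │ ╵ │
│ │   │↳ ↑│ │↳ ↓│     │   │
│ ╵ ╷ └───┘ └─┐ └─┬───┤ ╶─┤
│   │         │↳ ↓│   │   │
│ ┌─┴─┬─╴ ┌───┴─╴ ├─╴ └─┐ │
│ │↓ ↰│   │↓ ← ← ↲│     │ │
│ │ ╷ └───┘ ┌─────┤ ╶───┘ │
│ │↓│↑ ← ← ↲│     │       │
│ │ └─┬─────┘ ┌───┘ ╶─────┤
│ │↳ ↓│       │           │
│ └─┐ └─────┐ ╵ ┌─────┬───┤
│   │↳ → → ↓│   │↱ → ↓│↱ ↓│
├───┤ ┌───╴ ├───┘ ┌─┐ ╵ ╷ │
│↓ ↰│ │↓ ← ↲│↱ → ↑│ │↳ ↑│↓│
│ ╷ └─┘ ┌───┘ ╶───┤ └───┤ │
│↓│↑ ← ↲│↱ → ↑    │     │↓│
│ ├─────┘ ╶─┬───┐ └───╴ │ │
│↓│↱ → → ↑  │   │       │↓│
│ │ ╶─┬───┬─┘ ╷ ├───────┤ │
│↓│↑ ↰│   │   │ │       │↓│
│ ├─╴ ╵ ┌─┘ ┌─┤ │ ┌───┐ │ │
│↓│↱ ↑  │   │ │ │ │   │ │↓│
│ ╵ ┌───┘ ┌─┘ ╵ ╵ │ ╶─┘ ╵ │
│↳ ↑│     │       │      B│
└───┴─────┴───────┴───────┘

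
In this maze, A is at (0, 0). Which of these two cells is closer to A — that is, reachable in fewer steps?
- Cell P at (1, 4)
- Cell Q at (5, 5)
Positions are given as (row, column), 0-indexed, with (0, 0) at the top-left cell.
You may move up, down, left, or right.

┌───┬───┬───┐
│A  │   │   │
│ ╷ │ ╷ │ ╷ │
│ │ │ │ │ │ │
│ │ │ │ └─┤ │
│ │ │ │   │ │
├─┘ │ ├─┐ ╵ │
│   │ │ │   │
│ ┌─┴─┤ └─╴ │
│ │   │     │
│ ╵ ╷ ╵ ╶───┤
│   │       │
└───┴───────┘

Shortest path A → P at (1, 4): 21 steps
Shortest path A → Q at (5, 5): 14 steps

Q is closer (14 steps vs 21 steps).

Path to P:

┌───┬───┬───┐
│A ↓│   │↓ ↰│
│ ╷ │ ╷ │ ╷ │
│ │↓│ │ │P│↑│
│ │ │ │ └─┤ │
│ │↓│ │   │↑│
├─┘ │ ├─┐ ╵ │
│↓ ↲│ │ │  ↑│
│ ┌─┴─┤ └─╴ │
│↓│↱ ↓│↱ → ↑│
│ ╵ ╷ ╵ ╶───┤
│↳ ↑│↳ ↑    │
└───┴───────┘

Path to Q:

┌───┬───┬───┐
│A ↓│   │   │
│ ╷ │ ╷ │ ╷ │
│ │↓│ │ │ │ │
│ │ │ │ └─┤ │
│ │↓│ │   │ │
├─┘ │ ├─┐ ╵ │
│↓ ↲│ │ │   │
│ ┌─┴─┤ └─╴ │
│↓│↱ ↓│     │
│ ╵ ╷ ╵ ╶───┤
│↳ ↑│↳ → → Q│
└───┴───────┘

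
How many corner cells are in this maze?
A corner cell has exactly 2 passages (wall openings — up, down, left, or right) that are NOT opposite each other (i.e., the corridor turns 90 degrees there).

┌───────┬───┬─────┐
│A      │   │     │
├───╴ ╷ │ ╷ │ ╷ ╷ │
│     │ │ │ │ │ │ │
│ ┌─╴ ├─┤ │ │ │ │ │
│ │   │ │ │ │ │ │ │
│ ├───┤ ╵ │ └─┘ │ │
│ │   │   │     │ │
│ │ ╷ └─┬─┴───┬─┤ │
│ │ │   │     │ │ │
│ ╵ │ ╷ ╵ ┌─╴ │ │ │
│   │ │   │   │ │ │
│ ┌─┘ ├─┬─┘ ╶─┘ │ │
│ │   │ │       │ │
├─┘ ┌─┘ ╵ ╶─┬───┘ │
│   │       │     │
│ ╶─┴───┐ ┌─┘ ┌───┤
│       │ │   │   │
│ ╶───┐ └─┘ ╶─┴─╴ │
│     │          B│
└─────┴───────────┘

Counting corner cells (2 non-opposite passages):
Total corners: 36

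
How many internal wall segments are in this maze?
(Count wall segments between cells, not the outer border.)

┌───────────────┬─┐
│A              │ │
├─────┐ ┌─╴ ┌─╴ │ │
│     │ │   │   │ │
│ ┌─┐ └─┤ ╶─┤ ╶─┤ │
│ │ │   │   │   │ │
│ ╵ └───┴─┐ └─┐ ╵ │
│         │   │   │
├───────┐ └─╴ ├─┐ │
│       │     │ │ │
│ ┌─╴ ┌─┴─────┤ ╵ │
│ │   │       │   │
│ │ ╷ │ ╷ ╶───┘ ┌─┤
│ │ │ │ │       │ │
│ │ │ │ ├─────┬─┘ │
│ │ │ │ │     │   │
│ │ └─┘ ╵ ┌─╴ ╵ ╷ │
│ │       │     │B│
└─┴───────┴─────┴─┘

Counting internal wall segments:
Total internal walls: 64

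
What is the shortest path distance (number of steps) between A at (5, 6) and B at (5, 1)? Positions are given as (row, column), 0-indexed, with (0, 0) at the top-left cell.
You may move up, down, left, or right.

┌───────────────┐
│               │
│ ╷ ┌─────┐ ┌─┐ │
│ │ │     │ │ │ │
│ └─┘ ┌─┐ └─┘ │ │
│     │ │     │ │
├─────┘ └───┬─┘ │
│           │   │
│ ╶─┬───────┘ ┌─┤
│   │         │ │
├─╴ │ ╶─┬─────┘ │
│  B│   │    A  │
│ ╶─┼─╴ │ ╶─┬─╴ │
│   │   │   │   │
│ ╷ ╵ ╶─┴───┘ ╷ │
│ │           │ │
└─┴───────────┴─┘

Finding path from (5, 6) to (5, 1):
Path: (5,6) → (5,7) → (6,7) → (6,6) → (7,6) → (7,5) → (7,4) → (7,3) → (7,2) → (7,1) → (6,1) → (6,0) → (5,0) → (5,1)
Distance: 13 steps

Solution:

┌───────────────┐
│               │
│ ╷ ┌─────┐ ┌─┐ │
│ │ │     │ │ │ │
│ └─┘ ┌─┐ └─┘ │ │
│     │ │     │ │
├─────┘ └───┬─┘ │
│           │   │
│ ╶─┬───────┘ ┌─┤
│   │         │ │
├─╴ │ ╶─┬─────┘ │
│↱ B│   │    A ↓│
│ ╶─┼─╴ │ ╶─┬─╴ │
│↑ ↰│   │   │↓ ↲│
│ ╷ ╵ ╶─┴───┘ ╷ │
│ │↑ ← ← ← ← ↲│ │
└─┴───────────┴─┘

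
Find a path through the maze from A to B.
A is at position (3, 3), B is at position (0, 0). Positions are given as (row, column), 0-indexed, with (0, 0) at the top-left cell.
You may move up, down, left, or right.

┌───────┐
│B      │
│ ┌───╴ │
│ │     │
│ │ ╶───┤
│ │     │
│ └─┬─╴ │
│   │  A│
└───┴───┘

Finding the shortest path from (3, 3) to (0, 0):
Path length: 10 steps
Directions: up → left → left → up → right → right → up → left → left → left

Solution:

┌───────┐
│B ← ← ↰│
│ ┌───╴ │
│ │↱ → ↑│
│ │ ╶───┤
│ │↑ ← ↰│
│ └─┬─╴ │
│   │  A│
└───┴───┘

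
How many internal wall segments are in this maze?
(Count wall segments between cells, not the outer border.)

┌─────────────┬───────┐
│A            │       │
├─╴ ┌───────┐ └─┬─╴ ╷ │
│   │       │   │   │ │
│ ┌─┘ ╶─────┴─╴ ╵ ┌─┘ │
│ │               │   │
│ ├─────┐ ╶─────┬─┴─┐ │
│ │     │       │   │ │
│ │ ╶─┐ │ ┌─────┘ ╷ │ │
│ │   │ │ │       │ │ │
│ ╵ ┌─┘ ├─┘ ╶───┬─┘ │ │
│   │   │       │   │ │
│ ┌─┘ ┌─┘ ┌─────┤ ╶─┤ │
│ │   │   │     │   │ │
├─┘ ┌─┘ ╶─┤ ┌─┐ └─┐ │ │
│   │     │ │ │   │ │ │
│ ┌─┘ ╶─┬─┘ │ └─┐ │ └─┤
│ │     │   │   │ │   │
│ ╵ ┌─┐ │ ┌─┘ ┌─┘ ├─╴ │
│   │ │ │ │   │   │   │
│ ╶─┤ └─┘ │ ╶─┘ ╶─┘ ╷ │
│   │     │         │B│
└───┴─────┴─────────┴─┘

Counting internal wall segments:
Total internal walls: 100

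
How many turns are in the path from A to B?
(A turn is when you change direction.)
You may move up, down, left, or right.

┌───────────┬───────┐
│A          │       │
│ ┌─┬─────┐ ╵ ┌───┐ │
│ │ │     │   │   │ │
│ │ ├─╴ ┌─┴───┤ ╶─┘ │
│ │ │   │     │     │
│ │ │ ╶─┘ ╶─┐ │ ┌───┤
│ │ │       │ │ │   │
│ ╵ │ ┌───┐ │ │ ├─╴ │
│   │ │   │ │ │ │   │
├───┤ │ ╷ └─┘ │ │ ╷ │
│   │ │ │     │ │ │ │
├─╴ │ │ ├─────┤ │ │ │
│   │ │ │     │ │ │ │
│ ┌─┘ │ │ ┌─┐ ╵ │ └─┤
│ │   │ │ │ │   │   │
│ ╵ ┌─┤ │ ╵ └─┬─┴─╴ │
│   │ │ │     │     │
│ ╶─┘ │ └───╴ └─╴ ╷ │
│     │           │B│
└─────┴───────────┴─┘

Directions: right, right, right, right, right, down, right, up, right, right, right, down, down, left, left, down, down, down, down, down, left, up, left, left, down, down, right, right, down, right, right, up, right, down
Number of turns: 17

Solution:

┌───────────┬───────┐
│A → → → → ↓│↱ → → ↓│
│ ┌─┬─────┐ ╵ ┌───┐ │
│ │ │     │↳ ↑│   │↓│
│ │ ├─╴ ┌─┴───┤ ╶─┘ │
│ │ │   │     │↓ ← ↲│
│ │ │ ╶─┘ ╶─┐ │ ┌───┤
│ │ │       │ │↓│   │
│ ╵ │ ┌───┐ │ │ ├─╴ │
│   │ │   │ │ │↓│   │
├───┤ │ ╷ └─┘ │ │ ╷ │
│   │ │ │     │↓│ │ │
├─╴ │ │ ├─────┤ │ │ │
│   │ │ │↓ ← ↰│↓│ │ │
│ ┌─┘ │ │ ┌─┐ ╵ │ └─┤
│ │   │ │↓│ │↑ ↲│   │
│ ╵ ┌─┤ │ ╵ └─┬─┴─╴ │
│   │ │ │↳ → ↓│  ↱ ↓│
│ ╶─┘ │ └───╴ └─╴ ╷ │
│     │      ↳ → ↑│B│
└─────┴───────────┴─┘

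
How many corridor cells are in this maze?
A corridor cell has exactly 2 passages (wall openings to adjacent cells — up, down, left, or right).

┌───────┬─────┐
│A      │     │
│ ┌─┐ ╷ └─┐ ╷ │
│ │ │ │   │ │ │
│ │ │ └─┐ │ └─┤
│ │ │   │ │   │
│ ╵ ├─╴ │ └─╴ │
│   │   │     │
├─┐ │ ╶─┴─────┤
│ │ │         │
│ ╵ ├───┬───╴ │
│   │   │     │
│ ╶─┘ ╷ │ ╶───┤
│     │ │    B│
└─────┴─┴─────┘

Counting cells with exactly 2 passages:
Total corridor cells: 39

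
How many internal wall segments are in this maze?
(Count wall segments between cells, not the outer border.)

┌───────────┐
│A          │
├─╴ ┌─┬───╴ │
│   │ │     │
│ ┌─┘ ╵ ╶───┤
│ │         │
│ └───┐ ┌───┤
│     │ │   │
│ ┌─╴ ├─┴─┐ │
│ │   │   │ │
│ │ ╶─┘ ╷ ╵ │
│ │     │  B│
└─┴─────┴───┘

Counting internal wall segments:
Total internal walls: 25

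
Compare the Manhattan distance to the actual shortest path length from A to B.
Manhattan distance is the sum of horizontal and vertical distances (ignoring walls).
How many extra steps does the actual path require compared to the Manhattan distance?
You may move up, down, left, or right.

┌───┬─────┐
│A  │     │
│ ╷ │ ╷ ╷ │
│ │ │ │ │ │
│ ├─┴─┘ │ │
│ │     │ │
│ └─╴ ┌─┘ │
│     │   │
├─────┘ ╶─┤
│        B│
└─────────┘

Manhattan distance: |4 - 0| + |4 - 0| = 8
Actual path length: 16
Extra steps: 16 - 8 = 8

Solution:

┌───┬─────┐
│A  │  ↱ ↓│
│ ╷ │ ╷ ╷ │
│↓│ │ │↑│↓│
│ ├─┴─┘ │ │
│↓│  ↱ ↑│↓│
│ └─╴ ┌─┘ │
│↳ → ↑│↓ ↲│
├─────┘ ╶─┤
│      ↳ B│
└─────────┘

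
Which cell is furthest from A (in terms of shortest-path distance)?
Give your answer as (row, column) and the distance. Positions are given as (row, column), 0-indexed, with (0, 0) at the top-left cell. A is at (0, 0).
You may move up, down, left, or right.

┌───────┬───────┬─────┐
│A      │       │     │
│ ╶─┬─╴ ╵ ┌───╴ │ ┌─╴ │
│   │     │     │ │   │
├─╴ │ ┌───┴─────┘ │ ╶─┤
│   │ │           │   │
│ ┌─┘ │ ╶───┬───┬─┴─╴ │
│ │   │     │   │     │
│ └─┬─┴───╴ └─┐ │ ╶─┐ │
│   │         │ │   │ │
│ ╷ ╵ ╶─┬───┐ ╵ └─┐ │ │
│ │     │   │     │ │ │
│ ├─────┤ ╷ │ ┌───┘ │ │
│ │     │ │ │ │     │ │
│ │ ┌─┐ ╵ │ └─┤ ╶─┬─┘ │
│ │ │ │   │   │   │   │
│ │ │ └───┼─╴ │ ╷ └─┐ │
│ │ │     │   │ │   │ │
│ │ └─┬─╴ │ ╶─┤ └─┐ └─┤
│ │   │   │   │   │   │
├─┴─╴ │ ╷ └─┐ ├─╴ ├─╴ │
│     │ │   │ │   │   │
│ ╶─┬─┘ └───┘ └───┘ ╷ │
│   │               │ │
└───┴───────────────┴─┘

Computing BFS distances from A to all cells:
Furthest cell: (11, 1)
Distance: 76 steps

Path from A to the furthest cell:

┌───────┬───────┬─────┐
│A      │       │↱ → ↓│
│ ╶─┬─╴ ╵ ┌───╴ │ ┌─╴ │
│↳ ↓│     │     │↑│↓ ↲│
├─╴ │ ┌───┴─────┘ │ ╶─┤
│↓ ↲│ │↱ → → → → ↑│↳ ↓│
│ ┌─┘ │ ╶───┬───┬─┴─╴ │
│↓│   │↑ ← ↰│   │↓ ← ↲│
│ └─┬─┴───╴ └─┐ │ ╶─┐ │
│↳ ↓│↱ → → ↑  │ │↳ ↓│ │
│ ╷ ╵ ╶─┬───┐ ╵ └─┐ │ │
│ │↳ ↑  │↓ ↰│     │↓│ │
│ ├─────┤ ╷ │ ┌───┘ │ │
│ │↓ ← ↰│↓│↑│ │↓ ← ↲│ │
│ │ ┌─┐ ╵ │ └─┤ ╶─┬─┘ │
│ │↓│ │↑ ↲│↑ ↰│↳ ↓│   │
│ │ │ └───┼─╴ │ ╷ └─┐ │
│ │↓│     │↱ ↑│ │↳ ↓│ │
│ │ └─┬─╴ │ ╶─┤ └─┐ └─┤
│ │↳ ↓│   │↑ ↰│   │↳ ↓│
├─┴─╴ │ ╷ └─┐ ├─╴ ├─╴ │
│↓ ← ↲│ │   │↑│   │↓ ↲│
│ ╶─┬─┘ └───┘ └───┘ ╷ │
│↳ B│        ↑ ← ← ↲│ │
└───┴───────────────┴─┘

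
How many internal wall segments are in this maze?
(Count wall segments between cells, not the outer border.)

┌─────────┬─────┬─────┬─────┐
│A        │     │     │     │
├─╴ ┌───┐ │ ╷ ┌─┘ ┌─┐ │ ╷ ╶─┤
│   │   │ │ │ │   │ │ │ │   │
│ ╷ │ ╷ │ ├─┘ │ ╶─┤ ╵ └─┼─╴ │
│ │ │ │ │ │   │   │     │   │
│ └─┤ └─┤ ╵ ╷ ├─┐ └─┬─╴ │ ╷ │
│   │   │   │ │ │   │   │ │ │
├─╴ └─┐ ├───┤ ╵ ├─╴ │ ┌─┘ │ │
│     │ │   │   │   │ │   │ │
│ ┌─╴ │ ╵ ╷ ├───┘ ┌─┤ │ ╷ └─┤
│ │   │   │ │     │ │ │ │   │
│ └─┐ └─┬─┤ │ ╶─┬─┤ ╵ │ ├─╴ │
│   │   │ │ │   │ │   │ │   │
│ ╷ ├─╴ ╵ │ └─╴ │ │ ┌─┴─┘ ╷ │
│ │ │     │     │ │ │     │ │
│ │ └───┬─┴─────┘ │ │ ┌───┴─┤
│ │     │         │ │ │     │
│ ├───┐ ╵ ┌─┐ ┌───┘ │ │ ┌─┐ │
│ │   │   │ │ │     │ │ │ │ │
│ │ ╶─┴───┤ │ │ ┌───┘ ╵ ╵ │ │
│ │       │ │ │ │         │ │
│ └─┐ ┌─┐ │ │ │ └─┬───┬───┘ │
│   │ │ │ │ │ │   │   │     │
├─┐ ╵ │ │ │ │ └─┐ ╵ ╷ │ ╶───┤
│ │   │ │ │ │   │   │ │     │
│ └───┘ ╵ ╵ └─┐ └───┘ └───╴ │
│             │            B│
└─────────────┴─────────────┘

Counting internal wall segments:
Total internal walls: 169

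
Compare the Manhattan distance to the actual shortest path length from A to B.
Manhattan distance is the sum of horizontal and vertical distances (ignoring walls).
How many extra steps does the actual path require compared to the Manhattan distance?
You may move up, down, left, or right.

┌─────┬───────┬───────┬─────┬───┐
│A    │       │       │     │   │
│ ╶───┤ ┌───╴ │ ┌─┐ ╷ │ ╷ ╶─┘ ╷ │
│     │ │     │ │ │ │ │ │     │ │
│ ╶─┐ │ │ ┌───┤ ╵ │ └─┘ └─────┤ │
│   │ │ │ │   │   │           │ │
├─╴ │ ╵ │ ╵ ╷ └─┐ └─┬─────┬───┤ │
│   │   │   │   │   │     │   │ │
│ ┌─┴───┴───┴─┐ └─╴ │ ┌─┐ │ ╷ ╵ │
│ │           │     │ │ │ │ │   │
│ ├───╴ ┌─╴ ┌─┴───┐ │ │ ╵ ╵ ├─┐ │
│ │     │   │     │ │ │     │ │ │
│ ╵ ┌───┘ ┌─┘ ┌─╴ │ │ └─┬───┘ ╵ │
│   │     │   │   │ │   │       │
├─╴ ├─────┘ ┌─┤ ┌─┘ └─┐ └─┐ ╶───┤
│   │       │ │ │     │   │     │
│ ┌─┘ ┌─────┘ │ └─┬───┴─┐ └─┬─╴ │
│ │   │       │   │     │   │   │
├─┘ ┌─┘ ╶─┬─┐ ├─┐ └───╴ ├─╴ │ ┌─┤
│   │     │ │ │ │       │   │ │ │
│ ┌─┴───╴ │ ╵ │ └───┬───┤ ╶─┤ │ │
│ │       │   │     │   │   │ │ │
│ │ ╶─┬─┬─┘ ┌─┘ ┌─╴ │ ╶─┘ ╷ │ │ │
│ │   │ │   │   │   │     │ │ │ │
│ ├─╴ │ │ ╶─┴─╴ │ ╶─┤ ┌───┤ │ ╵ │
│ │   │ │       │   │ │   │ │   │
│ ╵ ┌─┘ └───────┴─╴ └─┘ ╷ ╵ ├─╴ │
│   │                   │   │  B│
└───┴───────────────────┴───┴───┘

Manhattan distance: |13 - 0| + |15 - 0| = 28
Actual path length: 64
Extra steps: 64 - 28 = 36

Solution:

┌─────┬───────┬───────┬─────┬───┐
│A    │↱ → → ↓│↱ → ↓  │↱ ↓  │↱ ↓│
│ ╶───┤ ┌───╴ │ ┌─┐ ╷ │ ╷ ╶─┘ ╷ │
│↳ → ↓│↑│↓ ← ↲│↑│ │↓│ │↑│↳ → ↑│↓│
│ ╶─┐ │ │ ┌───┤ ╵ │ └─┘ └─────┤ │
│   │↓│↑│↓│↱ ↓│↑ ↰│↳ → ↑      │↓│
├─╴ │ ╵ │ ╵ ╷ └─┐ └─┬─────┬───┤ │
│   │↳ ↑│↳ ↑│↳ ↓│↑ ↰│     │   │↓│
│ ┌─┴───┴───┴─┐ └─╴ │ ┌─┐ │ ╷ ╵ │
│ │           │↳ → ↑│ │ │ │ │  ↓│
│ ├───╴ ┌─╴ ┌─┴───┐ │ │ ╵ ╵ ├─┐ │
│ │     │   │     │ │ │     │ │↓│
│ ╵ ┌───┘ ┌─┘ ┌─╴ │ │ └─┬───┘ ╵ │
│   │     │   │   │ │   │  ↓ ← ↲│
├─╴ ├─────┘ ┌─┤ ┌─┘ └─┐ └─┐ ╶───┤
│   │       │ │ │     │   │↳ → ↓│
│ ┌─┘ ┌─────┘ │ └─┬───┴─┐ └─┬─╴ │
│ │   │       │   │     │   │↓ ↲│
├─┘ ┌─┘ ╶─┬─┐ ├─┐ └───╴ ├─╴ │ ┌─┤
│   │     │ │ │ │       │   │↓│ │
│ ┌─┴───╴ │ ╵ │ └───┬───┤ ╶─┤ │ │
│ │       │   │     │   │   │↓│ │
│ │ ╶─┬─┬─┘ ┌─┘ ┌─╴ │ ╶─┘ ╷ │ │ │
│ │   │ │   │   │   │     │ │↓│ │
│ ├─╴ │ │ ╶─┴─╴ │ ╶─┤ ┌───┤ │ ╵ │
│ │   │ │       │   │ │   │ │↳ ↓│
│ ╵ ┌─┘ └───────┴─╴ └─┘ ╷ ╵ ├─╴ │
│   │                   │   │  B│
└───┴───────────────────┴───┴───┘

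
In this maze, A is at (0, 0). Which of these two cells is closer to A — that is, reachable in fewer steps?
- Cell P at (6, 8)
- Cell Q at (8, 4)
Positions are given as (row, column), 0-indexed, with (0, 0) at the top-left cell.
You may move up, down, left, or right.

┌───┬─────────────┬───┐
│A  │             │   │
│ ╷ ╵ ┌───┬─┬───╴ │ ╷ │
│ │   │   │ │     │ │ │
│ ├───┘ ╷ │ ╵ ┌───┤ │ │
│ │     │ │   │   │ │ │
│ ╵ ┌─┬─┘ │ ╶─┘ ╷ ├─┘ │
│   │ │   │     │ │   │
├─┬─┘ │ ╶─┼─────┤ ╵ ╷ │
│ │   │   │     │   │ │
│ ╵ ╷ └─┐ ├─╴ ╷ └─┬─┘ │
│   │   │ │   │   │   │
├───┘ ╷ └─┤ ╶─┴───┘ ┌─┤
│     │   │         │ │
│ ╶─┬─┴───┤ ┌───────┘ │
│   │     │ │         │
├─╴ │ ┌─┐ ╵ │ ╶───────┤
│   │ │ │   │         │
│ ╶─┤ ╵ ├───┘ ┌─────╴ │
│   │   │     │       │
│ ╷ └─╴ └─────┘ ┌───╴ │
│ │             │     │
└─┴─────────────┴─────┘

Shortest path A → P at (6, 8): 30 steps
Shortest path A → Q at (8, 4): 36 steps

P is closer (30 steps vs 36 steps).

Path to P:

┌───┬─────────────┬───┐
│A ↓│↱ → → → → → ↓│   │
│ ╷ ╵ ┌───┬─┬───╴ │ ╷ │
│ │↳ ↑│   │ │↓ ← ↲│ │ │
│ ├───┘ ╷ │ ╵ ┌───┤ │ │
│ │     │ │↓ ↲│↱ ↓│ │ │
│ ╵ ┌─┬─┘ │ ╶─┘ ╷ ├─┘ │
│   │ │   │↳ → ↑│↓│↱ ↓│
├─┬─┘ │ ╶─┼─────┤ ╵ ╷ │
│ │   │   │     │↳ ↑│↓│
│ ╵ ╷ └─┐ ├─╴ ╷ └─┬─┘ │
│   │   │ │   │   │↓ ↲│
├───┘ ╷ └─┤ ╶─┴───┘ ┌─┤
│     │   │      P ↲│ │
│ ╶─┬─┴───┤ ┌───────┘ │
│   │     │ │         │
├─╴ │ ┌─┐ ╵ │ ╶───────┤
│   │ │ │   │         │
│ ╶─┤ ╵ ├───┘ ┌─────╴ │
│   │   │     │       │
│ ╷ └─╴ └─────┘ ┌───╴ │
│ │             │     │
└─┴─────────────┴─────┘

Path to Q:

┌───┬─────────────┬───┐
│A ↓│↱ → → → → → ↓│   │
│ ╷ ╵ ┌───┬─┬───╴ │ ╷ │
│ │↳ ↑│   │ │↓ ← ↲│ │ │
│ ├───┘ ╷ │ ╵ ┌───┤ │ │
│ │     │ │↓ ↲│↱ ↓│ │ │
│ ╵ ┌─┬─┘ │ ╶─┘ ╷ ├─┘ │
│   │ │   │↳ → ↑│↓│↱ ↓│
├─┬─┘ │ ╶─┼─────┤ ╵ ╷ │
│ │   │   │     │↳ ↑│↓│
│ ╵ ╷ └─┐ ├─╴ ╷ └─┬─┘ │
│   │   │ │   │   │↓ ↲│
├───┘ ╷ └─┤ ╶─┴───┘ ┌─┤
│     │   │↓ ← ← ← ↲│ │
│ ╶─┬─┴───┤ ┌───────┘ │
│   │     │↓│         │
├─╴ │ ┌─┐ ╵ │ ╶───────┤
│   │ │ │Q ↲│         │
│ ╶─┤ ╵ ├───┘ ┌─────╴ │
│   │   │     │       │
│ ╷ └─╴ └─────┘ ┌───╴ │
│ │             │     │
└─┴─────────────┴─────┘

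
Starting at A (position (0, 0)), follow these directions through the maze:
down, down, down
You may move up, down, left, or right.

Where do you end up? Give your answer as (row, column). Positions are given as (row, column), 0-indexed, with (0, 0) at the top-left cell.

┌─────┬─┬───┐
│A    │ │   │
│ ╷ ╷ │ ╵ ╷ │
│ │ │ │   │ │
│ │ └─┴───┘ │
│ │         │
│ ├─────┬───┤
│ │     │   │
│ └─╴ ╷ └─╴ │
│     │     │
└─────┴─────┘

Following directions step by step:
Start: (0, 0)
  down: (0, 0) → (1, 0)
  down: (1, 0) → (2, 0)
  down: (2, 0) → (3, 0)
Final position: (3, 0)

Path taken:

┌─────┬─┬───┐
│A    │ │   │
│ ╷ ╷ │ ╵ ╷ │
│↓│ │ │   │ │
│ │ └─┴───┘ │
│↓│         │
│ ├─────┬───┤
│B│     │   │
│ └─╴ ╷ └─╴ │
│     │     │
└─────┴─────┘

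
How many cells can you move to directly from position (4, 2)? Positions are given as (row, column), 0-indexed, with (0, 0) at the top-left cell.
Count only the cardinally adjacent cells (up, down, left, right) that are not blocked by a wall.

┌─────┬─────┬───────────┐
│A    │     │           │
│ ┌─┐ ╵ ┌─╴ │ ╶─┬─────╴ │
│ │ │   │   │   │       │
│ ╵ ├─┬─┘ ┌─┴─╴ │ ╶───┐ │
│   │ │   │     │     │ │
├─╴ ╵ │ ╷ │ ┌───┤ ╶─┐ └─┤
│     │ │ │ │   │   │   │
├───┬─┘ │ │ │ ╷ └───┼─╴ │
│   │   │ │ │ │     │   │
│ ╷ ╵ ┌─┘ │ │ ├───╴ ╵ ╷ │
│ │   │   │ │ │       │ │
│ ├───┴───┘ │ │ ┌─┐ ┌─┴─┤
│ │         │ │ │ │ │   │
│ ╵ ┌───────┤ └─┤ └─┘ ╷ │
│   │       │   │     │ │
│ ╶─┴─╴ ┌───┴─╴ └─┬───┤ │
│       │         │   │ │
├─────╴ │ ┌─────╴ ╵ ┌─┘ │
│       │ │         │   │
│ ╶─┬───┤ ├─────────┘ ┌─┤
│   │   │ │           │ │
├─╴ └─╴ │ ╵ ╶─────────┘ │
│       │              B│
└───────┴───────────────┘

Checking passable neighbors of (4, 2):
Neighbors: (5, 2), (4, 3)
Count: 2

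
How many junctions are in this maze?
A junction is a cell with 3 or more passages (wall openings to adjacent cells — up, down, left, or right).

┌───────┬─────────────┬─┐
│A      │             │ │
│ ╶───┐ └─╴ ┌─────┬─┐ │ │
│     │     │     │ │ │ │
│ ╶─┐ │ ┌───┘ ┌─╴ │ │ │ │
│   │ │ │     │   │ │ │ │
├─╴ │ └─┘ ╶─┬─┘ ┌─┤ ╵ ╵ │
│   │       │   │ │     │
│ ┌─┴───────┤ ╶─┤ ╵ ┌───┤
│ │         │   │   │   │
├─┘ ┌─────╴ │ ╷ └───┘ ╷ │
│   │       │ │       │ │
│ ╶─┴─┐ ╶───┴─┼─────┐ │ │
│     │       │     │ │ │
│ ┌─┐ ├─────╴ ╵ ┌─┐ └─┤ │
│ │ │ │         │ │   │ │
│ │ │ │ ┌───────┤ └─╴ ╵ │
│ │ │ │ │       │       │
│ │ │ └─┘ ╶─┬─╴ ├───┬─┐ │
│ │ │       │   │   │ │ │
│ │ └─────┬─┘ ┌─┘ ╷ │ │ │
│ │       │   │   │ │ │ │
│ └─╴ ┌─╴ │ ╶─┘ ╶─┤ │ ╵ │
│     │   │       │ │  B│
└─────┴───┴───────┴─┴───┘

Checking each cell for number of passages:

Junctions found (3+ passages):
  (0, 5): 3 passages
  (1, 0): 3 passages
  (1, 3): 3 passages
  (3, 4): 3 passages
  (3, 9): 3 passages
  (3, 10): 3 passages
  (4, 6): 3 passages
  (5, 3): 3 passages
  (5, 10): 3 passages
  (6, 0): 3 passages
  (7, 6): 3 passages
  (8, 10): 3 passages
  (8, 11): 3 passages
  (9, 4): 3 passages
  (10, 2): 3 passages
  (11, 7): 3 passages
Total junctions: 16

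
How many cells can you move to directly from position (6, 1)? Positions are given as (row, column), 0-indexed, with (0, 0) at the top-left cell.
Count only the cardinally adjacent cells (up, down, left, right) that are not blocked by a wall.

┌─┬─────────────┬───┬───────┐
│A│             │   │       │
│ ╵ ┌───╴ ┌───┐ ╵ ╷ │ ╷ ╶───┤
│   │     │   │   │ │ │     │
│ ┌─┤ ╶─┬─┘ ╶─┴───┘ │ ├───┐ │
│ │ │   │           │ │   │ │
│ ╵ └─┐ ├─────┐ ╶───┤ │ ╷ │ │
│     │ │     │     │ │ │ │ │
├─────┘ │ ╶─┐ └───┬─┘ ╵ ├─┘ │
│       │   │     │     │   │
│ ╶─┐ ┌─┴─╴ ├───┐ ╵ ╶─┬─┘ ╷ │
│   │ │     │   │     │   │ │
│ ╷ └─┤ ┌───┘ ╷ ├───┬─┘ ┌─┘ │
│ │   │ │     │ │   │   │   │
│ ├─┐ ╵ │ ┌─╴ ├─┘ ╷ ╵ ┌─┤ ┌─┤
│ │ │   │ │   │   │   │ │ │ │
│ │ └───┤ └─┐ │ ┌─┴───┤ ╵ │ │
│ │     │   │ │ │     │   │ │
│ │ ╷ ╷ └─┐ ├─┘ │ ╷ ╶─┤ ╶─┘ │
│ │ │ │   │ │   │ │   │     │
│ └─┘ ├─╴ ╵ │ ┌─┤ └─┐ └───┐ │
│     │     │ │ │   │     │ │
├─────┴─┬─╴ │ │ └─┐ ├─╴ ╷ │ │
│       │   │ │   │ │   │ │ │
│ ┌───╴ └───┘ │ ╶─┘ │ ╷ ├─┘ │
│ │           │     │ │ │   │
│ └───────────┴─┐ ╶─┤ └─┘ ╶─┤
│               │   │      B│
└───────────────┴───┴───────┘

Checking passable neighbors of (6, 1):
Neighbors: (5, 1), (6, 2)
Count: 2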